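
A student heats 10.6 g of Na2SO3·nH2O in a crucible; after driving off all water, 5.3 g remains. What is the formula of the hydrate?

Mass of water lost = 10.6 − 5.3 = 5.3 g → 5.3 / 18.02 = 0.2941 mol H2O
Molar mass of Na2SO3 = 126.05 g/mol → mol Na2SO3 = 5.3 / 126.05 = 0.04205
n = 0.2941 / 0.04205 = 7.00 ≈ 7 → Na2SO3·7H2O

Na2SO3·7H2O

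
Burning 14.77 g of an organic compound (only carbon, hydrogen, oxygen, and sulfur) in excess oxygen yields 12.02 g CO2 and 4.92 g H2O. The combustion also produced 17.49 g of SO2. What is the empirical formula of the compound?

mol C = 12.02 / 44.01 = 0.2731; mass C = 0.2731 × 12.01 = 3.280 g
mol H = 2 × (4.92 / 18.02) = 0.5461; mass H = 0.5461 × 1.008 = 0.5504 g
mol S = 17.49 / 64.07 = 0.2730; mass S = 8.755 g
mass O = 14.77 − (12.59) = 2.185 g → mol O = 0.1366
Ratios (÷ 0.1366): C 2.000, H 3.999, O 1.000, S 1.999
≈ 2:4:1:2 → C2H4OS2

C2H4OS2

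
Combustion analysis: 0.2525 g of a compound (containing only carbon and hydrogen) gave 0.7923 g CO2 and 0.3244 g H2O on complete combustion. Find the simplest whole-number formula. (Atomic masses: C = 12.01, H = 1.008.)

CH2

mol C = 0.7923 / 44.01 = 0.01800; mass C = 0.01800 × 12.01 = 0.2162 g
mol H = 2 × (0.3244 / 18.02) = 0.03600; mass H = 0.03600 × 1.008 = 0.03629 g
Ratios (÷ 0.018): C 1.000, H 2.000
Ratio ≈ 1:2, so the empirical formula is CH2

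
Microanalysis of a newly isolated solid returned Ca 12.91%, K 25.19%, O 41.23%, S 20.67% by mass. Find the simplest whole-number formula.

Assume 100 g: 12.91 g Ca, 25.19 g K, 41.23 g O, 20.67 g S.
Moles — Ca: 12.91 / 40.08 = 0.3221 mol; K: 25.19 / 39.10 = 0.6442 mol; O: 41.23 / 16.00 = 2.577 mol; S: 20.67 / 32.07 = 0.6445 mol
Ratios (÷ 0.3221): Ca 1.000, K 2.000, O 8.000, S 2.001
→ CaK2O8S2

CaK2O8S2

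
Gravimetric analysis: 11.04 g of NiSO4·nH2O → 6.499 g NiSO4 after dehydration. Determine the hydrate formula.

Mass of water lost = 11.04 − 6.499 = 4.541 g → 4.541 / 18.02 = 0.252 mol H2O
Molar mass of NiSO4 = 154.76 g/mol → mol NiSO4 = 6.499 / 154.76 = 0.04199
n = 0.252 / 0.04199 = 6.00 ≈ 6 → NiSO4·6H2O

NiSO4·6H2O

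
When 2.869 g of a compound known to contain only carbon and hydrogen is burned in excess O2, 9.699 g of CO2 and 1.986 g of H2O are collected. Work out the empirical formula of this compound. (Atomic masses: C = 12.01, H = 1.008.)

CH

mol C = 9.699 / 44.01 = 0.2204; mass C = 0.2204 × 12.01 = 2.647 g
mol H = 2 × (1.986 / 18.02) = 0.2204; mass H = 0.2204 × 1.008 = 0.2222 g
Ratios (÷ 0.2204): C 1.000, H 1.000
Ratio ≈ 1:1, so the empirical formula is CH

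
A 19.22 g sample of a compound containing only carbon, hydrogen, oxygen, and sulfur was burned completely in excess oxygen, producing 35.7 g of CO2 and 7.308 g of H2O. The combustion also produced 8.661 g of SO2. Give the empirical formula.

mol C = 35.7 / 44.01 = 0.8112; mass C = 0.8112 × 12.01 = 9.742 g
mol H = 2 × (7.308 / 18.02) = 0.8111; mass H = 0.8111 × 1.008 = 0.8176 g
mol S = 8.661 / 64.07 = 0.1352; mass S = 4.335 g
mass O = 19.22 − (14.90) = 4.325 g → mol O = 0.2703
Smallest is S at 0.1352 mol; normalising gives C 6.001, H 6.000, O 2.000, S 1.000
≈ 6:6:2:1 → C6H6O2S

C6H6O2S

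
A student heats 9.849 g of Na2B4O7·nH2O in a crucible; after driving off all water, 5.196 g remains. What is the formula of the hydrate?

Mass of water lost = 9.849 − 5.196 = 4.653 g → 4.653 / 18.02 = 0.2582 mol H2O
Molar mass of Na2B4O7 = 201.22 g/mol → mol Na2B4O7 = 5.196 / 201.22 = 0.02582
n = 0.2582 / 0.02582 = 10.00 ≈ 10 → Na2B4O7·10H2O

Na2B4O7·10H2O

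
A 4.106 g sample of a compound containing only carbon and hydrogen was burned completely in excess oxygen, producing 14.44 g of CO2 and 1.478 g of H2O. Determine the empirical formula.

mol C = 14.44 / 44.01 = 0.3281; mass C = 0.3281 × 12.01 = 3.941 g
mol H = 2 × (1.478 / 18.02) = 0.1640; mass H = 0.1640 × 1.008 = 0.1654 g
Divide by the smallest (0.164 mol H): C 2.000, H 1.000
→ C2H

C2H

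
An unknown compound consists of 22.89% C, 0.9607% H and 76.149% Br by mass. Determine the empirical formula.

Assume 100 g: 22.89 g C, 0.9607 g H, 76.149 g Br.
C: 22.89 g ÷ 12.01 g/mol = 1.906 mol
H: 0.9607 g ÷ 1.008 g/mol = 0.9531 mol
Br: 76.149 g ÷ 79.90 g/mol = 0.9531 mol
Smallest is Br at 0.9531 mol; normalising gives C 2.000, H 1.000, Br 1.000
Ratio ≈ 2:1:1, so the empirical formula is C2HBr

C2HBr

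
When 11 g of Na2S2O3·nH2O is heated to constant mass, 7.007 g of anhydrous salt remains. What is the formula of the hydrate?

Mass of water lost = 11 − 7.007 = 3.993 g → 3.993 / 18.02 = 0.2216 mol H2O
Molar mass of Na2S2O3 = 158.12 g/mol → mol Na2S2O3 = 7.007 / 158.12 = 0.04431
n = 0.2216 / 0.04431 = 5.00 ≈ 5 → Na2S2O3·5H2O

Na2S2O3·5H2O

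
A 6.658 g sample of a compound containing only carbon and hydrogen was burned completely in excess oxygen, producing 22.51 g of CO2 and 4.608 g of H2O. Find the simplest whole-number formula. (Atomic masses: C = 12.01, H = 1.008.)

CH

mol C = 22.51 / 44.01 = 0.5115; mass C = 0.5115 × 12.01 = 6.143 g
mol H = 2 × (4.608 / 18.02) = 0.5114; mass H = 0.5114 × 1.008 = 0.5155 g
Smallest is H at 0.5114 mol; normalising gives C 1.000, H 1.000
≈ 1:1 → CH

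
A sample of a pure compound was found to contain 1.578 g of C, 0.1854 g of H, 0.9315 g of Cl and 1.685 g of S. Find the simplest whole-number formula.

Moles — C: 1.578 / 12.01 = 0.1314 mol; H: 0.1854 / 1.008 = 0.1839 mol; Cl: 0.9315 / 35.45 = 0.02628 mol; S: 1.685 / 32.07 = 0.05254 mol
Divide by the smallest (0.02628 mol Cl): C 5.000, H 7.000, Cl 1.000, S 2.000
→ C5H7ClS2

C5H7ClS2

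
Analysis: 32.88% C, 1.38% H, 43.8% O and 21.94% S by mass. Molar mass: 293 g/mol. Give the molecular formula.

Assume 100 g: 32.88 g C, 1.38 g H, 43.8 g O, 21.94 g S.
C: 32.88 g ÷ 12.01 g/mol = 2.738 mol
H: 1.38 g ÷ 1.008 g/mol = 1.369 mol
O: 43.8 g ÷ 16.00 g/mol = 2.737 mol
S: 21.94 g ÷ 32.07 g/mol = 0.6841 mol
Ratios (÷ 0.6841): C 4.002, H 2.001, O 4.001, S 1.000
→ C4H2O4S
Empirical-formula mass = 146.13 g/mol
n = 293 / 146.13 = 2.01 ≈ 2
Molecular formula = (C4H2O4S)×2 = C8H4O8S2

C8H4O8S2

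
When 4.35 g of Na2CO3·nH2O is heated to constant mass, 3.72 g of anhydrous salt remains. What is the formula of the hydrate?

Mass of water lost = 4.35 − 3.72 = 0.63 g → 0.63 / 18.02 = 0.03496 mol H2O
Molar mass of Na2CO3 = 105.99 g/mol → mol Na2CO3 = 3.72 / 105.99 = 0.0351
n = 0.03496 / 0.0351 = 1.00 ≈ 1 → Na2CO3·H2O

Na2CO3·H2O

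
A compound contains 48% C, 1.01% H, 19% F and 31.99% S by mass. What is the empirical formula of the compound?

C4HFS

Assume 100 g: 48 g C, 1.01 g H, 19 g F, 31.99 g S.
n(C) = 48/12.01 = 3.997, n(H) = 1.01/1.008 = 1.002, n(F) = 19/19.00 = 1, n(S) = 31.99/32.07 = 0.9975
Ratios (÷ 0.9975): C 4.007, H 1.004, F 1.003, S 1.000
→ C4HFS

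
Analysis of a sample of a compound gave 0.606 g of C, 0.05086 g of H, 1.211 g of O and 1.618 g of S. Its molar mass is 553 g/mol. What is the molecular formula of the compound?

n(C) = 0.606/12.01 = 0.05046, n(H) = 0.05086/1.008 = 0.05046, n(O) = 1.211/16.00 = 0.07569, n(S) = 1.618/32.07 = 0.05045
Smallest is S at 0.05045 mol; normalising gives C 1.000, H 1.000, O 1.500, S 1.000
Multiply by 2: C 2.00, H 2.00, O 3.00, S 2.00 → C2H2O3S2
Empirical-formula mass = 138.18 g/mol
n = 553 / 138.18 = 4.00 ≈ 4
Molecular formula = (C2H2O3S2)×4 = C8H8O12S8

C8H8O12S8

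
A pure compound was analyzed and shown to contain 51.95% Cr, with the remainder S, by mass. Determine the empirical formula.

Assume 100 g: 51.95 g Cr, 48.05 g S.
n(Cr) = 51.95/52.00 = 0.999, n(S) = 48.05/32.07 = 1.498
Smallest is Cr at 0.999 mol; normalising gives Cr 1.000, S 1.500
Multiply by 2: Cr 2.00, S 3.00 → Cr2S3

Cr2S3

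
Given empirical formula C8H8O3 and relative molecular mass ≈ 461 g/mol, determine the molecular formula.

Empirical-formula mass = 152.14 g/mol
n = 461 / 152.14 = 3.03 ≈ 3
Molecular formula = (C8H8O3)3 = C24H24O9

C24H24O9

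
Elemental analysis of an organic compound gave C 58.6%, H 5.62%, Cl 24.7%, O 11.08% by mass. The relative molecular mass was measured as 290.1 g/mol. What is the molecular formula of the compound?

C14H16Cl2O2

Assume 100 g: 58.6 g C, 5.62 g H, 24.7 g Cl, 11.08 g O.
C: 58.6 g ÷ 12.01 g/mol = 4.879 mol
H: 5.62 g ÷ 1.008 g/mol = 5.575 mol
Cl: 24.7 g ÷ 35.45 g/mol = 0.6968 mol
O: 11.08 g ÷ 16.00 g/mol = 0.6925 mol
Divide by the smallest (0.6925 mol O): C 7.046, H 8.051, Cl 1.006, O 1.000
Ratio ≈ 7:8:1:1, so the empirical formula is C7H8ClO
Empirical-formula mass = 143.58 g/mol
n = 290.1 / 143.58 = 2.02 ≈ 2
Molecular formula = (C7H8ClO)×2 = C14H16Cl2O2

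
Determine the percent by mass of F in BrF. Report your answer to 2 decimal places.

Molar mass = 1(79.90) + 1(19.00) = 98.900 g/mol
Mass of F per mole = 1 × 19.00 = 19.000 g
% F = 19.000 / 98.900 × 100 = 19.21%

19.21%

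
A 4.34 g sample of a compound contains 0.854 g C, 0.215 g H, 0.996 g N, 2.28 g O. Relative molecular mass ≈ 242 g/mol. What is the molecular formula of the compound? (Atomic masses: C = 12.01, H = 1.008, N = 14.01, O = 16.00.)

Moles — C: 0.854 / 12.01 = 0.07111 mol; H: 0.215 / 1.008 = 0.2133 mol; N: 0.996 / 14.01 = 0.07109 mol; O: 2.28 / 16.00 = 0.1425 mol
Divide by the smallest (0.07109 mol N): C 1.000, H 3.000, N 1.000, O 2.004
≈ 1:3:1:2 → CH3NO2
Empirical-formula mass = 61.04 g/mol
n = 242 / 61.04 = 3.96 ≈ 4
Molecular formula = (CH3NO2)×4 = C4H12N4O8

C4H12N4O8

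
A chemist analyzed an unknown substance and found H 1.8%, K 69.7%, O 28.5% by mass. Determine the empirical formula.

HKO

Assume 100 g: 1.8 g H, 69.7 g K, 28.5 g O.
n(H) = 1.8/1.008 = 1.786, n(K) = 69.7/39.10 = 1.783, n(O) = 28.5/16.00 = 1.781
Ratios (÷ 1.781): H 1.003, K 1.001, O 1.000
→ HKO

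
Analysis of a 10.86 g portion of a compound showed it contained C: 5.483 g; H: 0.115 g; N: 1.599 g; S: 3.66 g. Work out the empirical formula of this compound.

Moles — C: 5.483 / 12.01 = 0.4565 mol; H: 0.115 / 1.008 = 0.1141 mol; N: 1.599 / 14.01 = 0.1141 mol; S: 3.66 / 32.07 = 0.1141 mol
Smallest is H at 0.1141 mol; normalising gives C 4.002, H 1.000, N 1.000, S 1.000
→ C4HNS

C4HNS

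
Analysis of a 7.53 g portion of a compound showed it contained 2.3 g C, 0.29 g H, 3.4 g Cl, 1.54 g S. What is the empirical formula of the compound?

C4H6Cl2S

Moles — C: 2.3 / 12.01 = 0.1915 mol; H: 0.29 / 1.008 = 0.2877 mol; Cl: 3.4 / 35.45 = 0.09591 mol; S: 1.54 / 32.07 = 0.04802 mol
Ratios (÷ 0.04802): C 3.988, H 5.991, Cl 1.997, S 1.000
Ratio ≈ 4:6:2:1, so the empirical formula is C4H6Cl2S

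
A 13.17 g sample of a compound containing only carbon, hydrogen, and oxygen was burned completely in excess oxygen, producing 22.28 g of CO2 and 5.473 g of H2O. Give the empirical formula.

C5H6O4

mol C = 22.28 / 44.01 = 0.5062; mass C = 0.5062 × 12.01 = 6.080 g
mol H = 2 × (5.473 / 18.02) = 0.6074; mass H = 0.6074 × 1.008 = 0.6123 g
mass O = 13.17 − (6.692) = 6.478 g → mol O = 0.4049
Smallest is O at 0.4049 mol; normalising gives C 1.250, H 1.500, O 1.000
Scaling by 4: C 5.00, H 6.00, O 4.00 → C5H6O4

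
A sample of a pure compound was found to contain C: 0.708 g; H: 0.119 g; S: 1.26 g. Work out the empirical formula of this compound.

n(C) = 0.708/12.01 = 0.05895, n(H) = 0.119/1.008 = 0.1181, n(S) = 1.26/32.07 = 0.03929
Ratios (÷ 0.03929): C 1.500, H 3.005, S 1.000
Multiply by 2: C 3.00, H 6.01, S 2.00 → C3H6S2

C3H6S2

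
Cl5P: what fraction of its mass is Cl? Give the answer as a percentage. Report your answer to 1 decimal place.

Molar mass = 5(35.45) + 1(30.97) = 208.220 g/mol
Mass of Cl per mole = 5 × 35.45 = 177.250 g
% Cl = 177.250 / 208.220 × 100 = 85.1%

85.1%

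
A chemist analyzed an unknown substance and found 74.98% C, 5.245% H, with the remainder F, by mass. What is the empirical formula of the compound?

Assume 100 g: 74.98 g C, 5.245 g H, 19.775 g F.
Moles — C: 74.98 / 12.01 = 6.243 mol; H: 5.245 / 1.008 = 5.203 mol; F: 19.775 / 19.00 = 1.041 mol
Ratios (÷ 1.041): C 5.998, H 4.999, F 1.000
≈ 6:5:1 → C6H5F

C6H5F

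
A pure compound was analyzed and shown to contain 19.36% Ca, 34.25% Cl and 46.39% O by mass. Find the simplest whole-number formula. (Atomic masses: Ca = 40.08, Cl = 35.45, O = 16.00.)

CaCl2O6

Assume 100 g: 19.36 g Ca, 34.25 g Cl, 46.39 g O.
Ca: 19.36 g ÷ 40.08 g/mol = 0.483 mol
Cl: 34.25 g ÷ 35.45 g/mol = 0.9661 mol
O: 46.39 g ÷ 16.00 g/mol = 2.899 mol
Smallest is Ca at 0.483 mol; normalising gives Ca 1.000, Cl 2.000, O 6.002
→ CaCl2O6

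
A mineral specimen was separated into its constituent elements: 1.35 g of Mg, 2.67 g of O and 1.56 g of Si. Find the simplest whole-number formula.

n(Mg) = 1.35/24.31 = 0.05553, n(O) = 2.67/16.00 = 0.1669, n(Si) = 1.56/28.09 = 0.05554
Divide by the smallest (0.05553 mol Mg): Mg 1.000, O 3.005, Si 1.000
→ MgO3Si

MgO3Si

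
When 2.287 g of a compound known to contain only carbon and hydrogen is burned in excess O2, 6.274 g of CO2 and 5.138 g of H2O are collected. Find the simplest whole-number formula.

mol C = 6.274 / 44.01 = 0.1426; mass C = 0.1426 × 12.01 = 1.712 g
mol H = 2 × (5.138 / 18.02) = 0.5703; mass H = 0.5703 × 1.008 = 0.5748 g
Smallest is C at 0.1426 mol; normalising gives C 1.000, H 4.000
≈ 1:4 → CH4

CH4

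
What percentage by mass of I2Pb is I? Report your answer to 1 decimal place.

55.1%

Molar mass = 2(126.90) + 1(207.2) = 461.000 g/mol
Mass of I per mole = 2 × 126.90 = 253.800 g
% I = 253.800 / 461.000 × 100 = 55.1%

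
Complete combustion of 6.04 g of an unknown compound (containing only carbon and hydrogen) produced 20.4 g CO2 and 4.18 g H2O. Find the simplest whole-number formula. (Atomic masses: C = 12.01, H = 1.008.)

CH

mol C = 20.4 / 44.01 = 0.4635; mass C = 0.4635 × 12.01 = 5.567 g
mol H = 2 × (4.18 / 18.02) = 0.4639; mass H = 0.4639 × 1.008 = 0.4676 g
Divide by the smallest (0.4635 mol C): C 1.000, H 1.001
Ratio ≈ 1:1, so the empirical formula is CH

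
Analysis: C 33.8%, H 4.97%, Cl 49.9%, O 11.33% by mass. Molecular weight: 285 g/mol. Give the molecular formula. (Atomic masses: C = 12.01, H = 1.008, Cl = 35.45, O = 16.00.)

C8H14Cl4O2

Assume 100 g: 33.8 g C, 4.97 g H, 49.9 g Cl, 11.33 g O.
n(C) = 33.8/12.01 = 2.814, n(H) = 4.97/1.008 = 4.931, n(Cl) = 49.9/35.45 = 1.408, n(O) = 11.33/16.00 = 0.7081
Divide by the smallest (0.7081 mol O): C 3.974, H 6.963, Cl 1.988, O 1.000
→ C4H7Cl2O
Empirical-formula mass = 142.00 g/mol
n = 285 / 142.00 = 2.01 ≈ 2
Molecular formula = (C4H7Cl2O)×2 = C8H14Cl4O2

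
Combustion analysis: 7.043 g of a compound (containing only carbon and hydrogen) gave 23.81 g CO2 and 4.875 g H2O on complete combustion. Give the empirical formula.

CH

mol C = 23.81 / 44.01 = 0.5410; mass C = 0.5410 × 12.01 = 6.498 g
mol H = 2 × (4.875 / 18.02) = 0.5411; mass H = 0.5411 × 1.008 = 0.5454 g
Ratios (÷ 0.541): C 1.000, H 1.000
Ratio ≈ 1:1, so the empirical formula is CH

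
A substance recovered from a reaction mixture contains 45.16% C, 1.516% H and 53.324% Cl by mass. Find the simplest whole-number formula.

C5H2Cl2

Assume 100 g: 45.16 g C, 1.516 g H, 53.324 g Cl.
C: 45.16 g ÷ 12.01 g/mol = 3.76 mol
H: 1.516 g ÷ 1.008 g/mol = 1.504 mol
Cl: 53.324 g ÷ 35.45 g/mol = 1.504 mol
Ratios (÷ 1.504): C 2.500, H 1.000, Cl 1.000
Scaling by 2: C 5.00, H 2.00, Cl 2.00 → C5H2Cl2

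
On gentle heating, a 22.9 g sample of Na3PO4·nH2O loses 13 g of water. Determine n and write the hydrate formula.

Mass of anhydrous Na3PO4 = 22.9 − 13 = 9.9 g
mol H2O = 13 / 18.02 = 0.7214
Molar mass of Na3PO4 = 163.94 g/mol → mol Na3PO4 = 9.9 / 163.94 = 0.06039
n = 0.7214 / 0.06039 = 11.95 ≈ 12 → Na3PO4·12H2O

Na3PO4·12H2O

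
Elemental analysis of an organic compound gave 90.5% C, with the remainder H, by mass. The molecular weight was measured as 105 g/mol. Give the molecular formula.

C8H10

Assume 100 g: 90.5 g C, 9.5 g H.
C: 90.5 g ÷ 12.01 g/mol = 7.535 mol
H: 9.5 g ÷ 1.008 g/mol = 9.425 mol
Divide by the smallest (7.535 mol C): C 1.000, H 1.251
Scaling by 4: C 4.00, H 5.00 → C4H5
Empirical-formula mass = 53.08 g/mol
n = 105 / 53.08 = 1.98 ≈ 2
Molecular formula = (C4H5)×2 = C8H10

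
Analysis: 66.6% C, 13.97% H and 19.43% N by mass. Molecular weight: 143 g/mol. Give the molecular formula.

Assume 100 g: 66.6 g C, 13.97 g H, 19.43 g N.
Moles — C: 66.6 / 12.01 = 5.545 mol; H: 13.97 / 1.008 = 13.86 mol; N: 19.43 / 14.01 = 1.387 mol
Ratios (÷ 1.387): C 3.998, H 9.993, N 1.000
≈ 4:10:1 → C4H10N
Empirical-formula mass = 72.13 g/mol
n = 143 / 72.13 = 1.98 ≈ 2
Molecular formula = (C4H10N)×2 = C8H20N2

C8H20N2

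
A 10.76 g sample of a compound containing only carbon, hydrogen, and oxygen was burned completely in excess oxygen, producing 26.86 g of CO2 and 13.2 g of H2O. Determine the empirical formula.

mol C = 26.86 / 44.01 = 0.6103; mass C = 0.6103 × 12.01 = 7.330 g
mol H = 2 × (13.2 / 18.02) = 1.465; mass H = 1.465 × 1.008 = 1.477 g
mass O = 10.76 − (8.807) = 1.953 g → mol O = 0.1221
Divide by the smallest (0.1221 mol O): C 4.999, H 12.000, O 1.000
Ratio ≈ 5:12:1, so the empirical formula is C5H12O

C5H12O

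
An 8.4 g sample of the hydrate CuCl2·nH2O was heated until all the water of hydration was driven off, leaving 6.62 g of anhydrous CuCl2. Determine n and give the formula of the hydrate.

Mass of water lost = 8.4 − 6.62 = 1.78 g → 1.78 / 18.02 = 0.09878 mol H2O
Molar mass of CuCl2 = 134.45 g/mol → mol CuCl2 = 6.62 / 134.45 = 0.04924
n = 0.09878 / 0.04924 = 2.01 ≈ 2 → CuCl2·2H2O

CuCl2·2H2O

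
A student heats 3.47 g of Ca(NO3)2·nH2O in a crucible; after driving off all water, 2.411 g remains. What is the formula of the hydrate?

Ca(NO3)2·4H2O

Mass of water lost = 3.47 − 2.411 = 1.059 g → 1.059 / 18.02 = 0.05877 mol H2O
Molar mass of Ca(NO3)2 = 164.10 g/mol → mol Ca(NO3)2 = 2.411 / 164.10 = 0.01469
n = 0.05877 / 0.01469 = 4.00 ≈ 4 → Ca(NO3)2·4H2O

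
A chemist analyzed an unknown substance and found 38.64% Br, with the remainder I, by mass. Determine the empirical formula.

BrI

Assume 100 g: 38.64 g Br, 61.36 g I.
Moles — Br: 38.64 / 79.90 = 0.4836 mol; I: 61.36 / 126.90 = 0.4835 mol
Divide by the smallest (0.4835 mol I): Br 1.000, I 1.000
≈ 1:1 → BrI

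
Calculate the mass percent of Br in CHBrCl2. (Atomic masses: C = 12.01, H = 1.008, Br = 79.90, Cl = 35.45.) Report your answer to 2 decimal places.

Molar mass = 1(12.01) + 1(1.008) + 1(79.90) + 2(35.45) = 163.818 g/mol
Mass of Br per mole = 1 × 79.90 = 79.900 g
% Br = 79.900 / 163.818 × 100 = 48.77%

48.77%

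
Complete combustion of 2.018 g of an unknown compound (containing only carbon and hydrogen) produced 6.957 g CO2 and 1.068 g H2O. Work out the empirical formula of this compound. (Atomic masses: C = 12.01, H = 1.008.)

C4H3

mol C = 6.957 / 44.01 = 0.1581; mass C = 0.1581 × 12.01 = 1.899 g
mol H = 2 × (1.068 / 18.02) = 0.1185; mass H = 0.1185 × 1.008 = 0.1195 g
Ratios (÷ 0.1185): C 1.334, H 1.000
Multiply by 3: C 4.00, H 3.00 → C4H3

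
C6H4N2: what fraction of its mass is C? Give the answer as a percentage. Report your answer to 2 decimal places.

69.21%

Molar mass = 6(12.01) + 4(1.008) + 2(14.01) = 104.112 g/mol
Mass of C per mole = 6 × 12.01 = 72.060 g
% C = 72.060 / 104.112 × 100 = 69.21%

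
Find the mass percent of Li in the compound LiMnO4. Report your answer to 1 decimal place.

Molar mass = 1(6.94) + 1(54.94) + 4(16.00) = 125.880 g/mol
Mass of Li per mole = 1 × 6.94 = 6.940 g
% Li = 6.940 / 125.880 × 100 = 5.5%

5.5%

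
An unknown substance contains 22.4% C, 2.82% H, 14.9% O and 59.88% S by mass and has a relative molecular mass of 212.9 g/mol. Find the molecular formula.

Assume 100 g: 22.4 g C, 2.82 g H, 14.9 g O, 59.88 g S.
n(C) = 22.4/12.01 = 1.865, n(H) = 2.82/1.008 = 2.798, n(O) = 14.9/16.00 = 0.9313, n(S) = 59.88/32.07 = 1.867
Ratios (÷ 0.9313): C 2.003, H 3.004, O 1.000, S 2.005
Ratio ≈ 2:3:1:2, so the empirical formula is C2H3OS2
Empirical-formula mass = 107.18 g/mol
n = 212.9 / 107.18 = 1.99 ≈ 2
Molecular formula = (C2H3OS2)×2 = C4H6O2S4

C4H6O2S4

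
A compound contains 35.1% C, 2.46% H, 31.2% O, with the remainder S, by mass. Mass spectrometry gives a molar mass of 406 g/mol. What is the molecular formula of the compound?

C12H10O8S4

Assume 100 g: 35.1 g C, 2.46 g H, 31.2 g O, 31.24 g S.
Moles — C: 35.1 / 12.01 = 2.923 mol; H: 2.46 / 1.008 = 2.44 mol; O: 31.2 / 16.00 = 1.95 mol; S: 31.24 / 32.07 = 0.9741 mol
Ratios (÷ 0.9741): C 3.000, H 2.505, O 2.002, S 1.000
Scaling by 2: C 6.00, H 5.01, O 4.00, S 2.00 → C6H5O4S2
Empirical-formula mass = 205.24 g/mol
n = 406 / 205.24 = 1.98 ≈ 2
Molecular formula = (C6H5O4S2)×2 = C12H10O8S4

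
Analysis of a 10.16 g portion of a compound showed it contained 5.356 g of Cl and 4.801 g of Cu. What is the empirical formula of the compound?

Moles — Cl: 5.356 / 35.45 = 0.1511 mol; Cu: 4.801 / 63.55 = 0.07555 mol
Ratios (÷ 0.07555): Cl 2.000, Cu 1.000
→ Cl2Cu

Cl2Cu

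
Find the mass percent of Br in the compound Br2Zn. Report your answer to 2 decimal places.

Molar mass = 2(79.90) + 1(65.38) = 225.180 g/mol
Mass of Br per mole = 2 × 79.90 = 159.800 g
% Br = 159.800 / 225.180 × 100 = 70.97%

70.97%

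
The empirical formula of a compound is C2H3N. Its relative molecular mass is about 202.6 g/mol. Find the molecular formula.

C10H15N5

Empirical-formula mass = 41.05 g/mol
n = 202.6 / 41.05 = 4.93 ≈ 5
Molecular formula = (C2H3N)5 = C10H15N5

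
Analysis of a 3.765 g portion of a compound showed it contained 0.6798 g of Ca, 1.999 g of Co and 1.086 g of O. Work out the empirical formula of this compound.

CaCo2O4

n(Ca) = 0.6798/40.08 = 0.01696, n(Co) = 1.999/58.93 = 0.03392, n(O) = 1.086/16.00 = 0.06788
Divide by the smallest (0.01696 mol Ca): Ca 1.000, Co 2.000, O 4.002
Ratio ≈ 1:2:4, so the empirical formula is CaCo2O4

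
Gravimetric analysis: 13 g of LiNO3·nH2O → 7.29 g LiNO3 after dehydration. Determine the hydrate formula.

LiNO3·3H2O

Mass of water lost = 13 − 7.29 = 5.71 g → 5.71 / 18.02 = 0.3169 mol H2O
Molar mass of LiNO3 = 68.95 g/mol → mol LiNO3 = 7.29 / 68.95 = 0.1057
n = 0.3169 / 0.1057 = 3.00 ≈ 3 → LiNO3·3H2O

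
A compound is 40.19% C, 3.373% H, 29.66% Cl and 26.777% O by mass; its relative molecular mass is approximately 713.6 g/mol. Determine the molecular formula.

C24H24Cl6O12

Assume 100 g: 40.19 g C, 3.373 g H, 29.66 g Cl, 26.777 g O.
C: 40.19 g ÷ 12.01 g/mol = 3.346 mol
H: 3.373 g ÷ 1.008 g/mol = 3.346 mol
Cl: 29.66 g ÷ 35.45 g/mol = 0.8367 mol
O: 26.777 g ÷ 16.00 g/mol = 1.674 mol
Smallest is Cl at 0.8367 mol; normalising gives C 4.000, H 3.999, Cl 1.000, O 2.000
→ C4H4ClO2
Empirical-formula mass = 119.52 g/mol
n = 713.6 / 119.52 = 5.97 ≈ 6
Molecular formula = (C4H4ClO2)×6 = C24H24Cl6O12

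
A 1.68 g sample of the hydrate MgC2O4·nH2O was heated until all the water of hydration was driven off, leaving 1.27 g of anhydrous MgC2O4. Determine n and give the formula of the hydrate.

Mass of water lost = 1.68 − 1.27 = 0.41 g → 0.41 / 18.02 = 0.02275 mol H2O
Molar mass of MgC2O4 = 112.33 g/mol → mol MgC2O4 = 1.27 / 112.33 = 0.01131
n = 0.02275 / 0.01131 = 2.01 ≈ 2 → MgC2O4·2H2O

MgC2O4·2H2O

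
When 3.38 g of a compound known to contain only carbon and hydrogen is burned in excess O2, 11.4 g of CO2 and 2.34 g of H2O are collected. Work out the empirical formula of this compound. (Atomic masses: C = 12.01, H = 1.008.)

CH

mol C = 11.4 / 44.01 = 0.2590; mass C = 0.2590 × 12.01 = 3.111 g
mol H = 2 × (2.34 / 18.02) = 0.2597; mass H = 0.2597 × 1.008 = 0.2618 g
Smallest is C at 0.259 mol; normalising gives C 1.000, H 1.003
≈ 1:1 → CH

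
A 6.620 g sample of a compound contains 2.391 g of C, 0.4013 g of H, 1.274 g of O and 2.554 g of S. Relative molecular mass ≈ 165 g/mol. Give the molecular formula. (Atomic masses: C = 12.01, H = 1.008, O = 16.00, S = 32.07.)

C5H10O2S2

C: 2.391 g ÷ 12.01 g/mol = 0.1991 mol
H: 0.4013 g ÷ 1.008 g/mol = 0.3981 mol
O: 1.274 g ÷ 16.00 g/mol = 0.07963 mol
S: 2.554 g ÷ 32.07 g/mol = 0.07964 mol
Divide by the smallest (0.07963 mol O): C 2.500, H 5.000, O 1.000, S 1.000
Multiply by 2: C 5.00, H 10.00, O 2.00, S 2.00 → C5H10O2S2
Empirical-formula mass = 166.27 g/mol
n = 165 / 166.27 = 0.99 ≈ 1
Molecular formula = empirical formula = C5H10O2S2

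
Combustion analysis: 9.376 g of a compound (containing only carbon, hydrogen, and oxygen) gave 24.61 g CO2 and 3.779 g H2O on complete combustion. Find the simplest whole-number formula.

mol C = 24.61 / 44.01 = 0.5592; mass C = 0.5592 × 12.01 = 6.716 g
mol H = 2 × (3.779 / 18.02) = 0.4194; mass H = 0.4194 × 1.008 = 0.4228 g
mass O = 9.376 − (7.139) = 2.237 g → mol O = 0.1398
Divide by the smallest (0.1398 mol O): C 3.999, H 2.999, O 1.000
→ C4H3O

C4H3O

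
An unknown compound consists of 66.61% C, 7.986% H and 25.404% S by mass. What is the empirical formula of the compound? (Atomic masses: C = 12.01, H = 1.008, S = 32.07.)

C7H10S

Assume 100 g: 66.61 g C, 7.986 g H, 25.404 g S.
Moles — C: 66.61 / 12.01 = 5.546 mol; H: 7.986 / 1.008 = 7.923 mol; S: 25.404 / 32.07 = 0.7921 mol
Smallest is S at 0.7921 mol; normalising gives C 7.002, H 10.002, S 1.000
→ C7H10S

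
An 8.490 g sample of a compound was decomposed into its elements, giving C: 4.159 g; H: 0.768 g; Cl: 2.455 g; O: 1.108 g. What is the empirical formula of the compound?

C5H11ClO

Moles — C: 4.159 / 12.01 = 0.3463 mol; H: 0.768 / 1.008 = 0.7619 mol; Cl: 2.455 / 35.45 = 0.06925 mol; O: 1.108 / 16.00 = 0.06925 mol
Smallest is O at 0.06925 mol; normalising gives C 5.001, H 11.002, Cl 1.000, O 1.000
Ratio ≈ 5:11:1:1, so the empirical formula is C5H11ClO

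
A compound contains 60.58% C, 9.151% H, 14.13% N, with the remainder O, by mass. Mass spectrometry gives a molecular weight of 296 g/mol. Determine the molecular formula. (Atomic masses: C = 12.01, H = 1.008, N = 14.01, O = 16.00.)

C15H27N3O3

Assume 100 g: 60.58 g C, 9.151 g H, 14.13 g N, 16.139 g O.
Moles — C: 60.58 / 12.01 = 5.044 mol; H: 9.151 / 1.008 = 9.078 mol; N: 14.13 / 14.01 = 1.009 mol; O: 16.139 / 16.00 = 1.009 mol
Ratios (÷ 1.009): C 5.001, H 9.001, N 1.000, O 1.000
→ C5H9NO
Empirical-formula mass = 99.13 g/mol
n = 296 / 99.13 = 2.99 ≈ 3
Molecular formula = (C5H9NO)×3 = C15H27N3O3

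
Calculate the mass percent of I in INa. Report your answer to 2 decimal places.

Molar mass = 1(126.90) + 1(22.99) = 149.890 g/mol
Mass of I per mole = 1 × 126.90 = 126.900 g
% I = 126.900 / 149.890 × 100 = 84.66%

84.66%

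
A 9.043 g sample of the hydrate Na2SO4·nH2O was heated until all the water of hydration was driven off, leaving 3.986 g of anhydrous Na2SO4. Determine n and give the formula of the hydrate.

Na2SO4·10H2O

Mass of water lost = 9.043 − 3.986 = 5.057 g → 5.057 / 18.02 = 0.2806 mol H2O
Molar mass of Na2SO4 = 142.05 g/mol → mol Na2SO4 = 3.986 / 142.05 = 0.02806
n = 0.2806 / 0.02806 = 10.00 ≈ 10 → Na2SO4·10H2O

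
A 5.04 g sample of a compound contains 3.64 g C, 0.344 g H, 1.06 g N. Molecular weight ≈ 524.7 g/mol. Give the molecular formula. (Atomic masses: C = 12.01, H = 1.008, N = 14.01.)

C: 3.64 g ÷ 12.01 g/mol = 0.3031 mol
H: 0.344 g ÷ 1.008 g/mol = 0.3413 mol
N: 1.06 g ÷ 14.01 g/mol = 0.07566 mol
Divide by the smallest (0.07566 mol N): C 4.006, H 4.511, N 1.000
Multiply by 2: C 8.01, H 9.02, N 2.00 → C8H9N2
Empirical-formula mass = 133.17 g/mol
n = 524.7 / 133.17 = 3.94 ≈ 4
Molecular formula = (C8H9N2)×4 = C32H36N8

C32H36N8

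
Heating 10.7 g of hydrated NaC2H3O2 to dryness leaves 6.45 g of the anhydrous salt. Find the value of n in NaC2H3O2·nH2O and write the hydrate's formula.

NaC2H3O2·3H2O

Mass of water lost = 10.7 − 6.45 = 4.25 g → 4.25 / 18.02 = 0.2358 mol H2O
Molar mass of NaC2H3O2 = 82.03 g/mol → mol NaC2H3O2 = 6.45 / 82.03 = 0.07863
n = 0.2358 / 0.07863 = 3.00 ≈ 3 → NaC2H3O2·3H2O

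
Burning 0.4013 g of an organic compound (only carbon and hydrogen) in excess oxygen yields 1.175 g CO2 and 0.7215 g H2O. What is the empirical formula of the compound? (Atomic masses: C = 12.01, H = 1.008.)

mol C = 1.175 / 44.01 = 0.02670; mass C = 0.02670 × 12.01 = 0.3206 g
mol H = 2 × (0.7215 / 18.02) = 0.08008; mass H = 0.08008 × 1.008 = 0.08072 g
Smallest is C at 0.0267 mol; normalising gives C 1.000, H 2.999
≈ 1:3 → CH3

CH3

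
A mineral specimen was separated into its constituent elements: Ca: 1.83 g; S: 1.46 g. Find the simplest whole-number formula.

CaS

n(Ca) = 1.83/40.08 = 0.04566, n(S) = 1.46/32.07 = 0.04553
Divide by the smallest (0.04553 mol S): Ca 1.003, S 1.000
≈ 1:1 → CaS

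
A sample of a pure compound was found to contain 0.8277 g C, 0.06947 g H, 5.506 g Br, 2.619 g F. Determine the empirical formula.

CHBrF2

n(C) = 0.8277/12.01 = 0.06892, n(H) = 0.06947/1.008 = 0.06892, n(Br) = 5.506/79.90 = 0.06891, n(F) = 2.619/19.00 = 0.1378
Divide by the smallest (0.06891 mol Br): C 1.000, H 1.000, Br 1.000, F 2.000
→ CHBrF2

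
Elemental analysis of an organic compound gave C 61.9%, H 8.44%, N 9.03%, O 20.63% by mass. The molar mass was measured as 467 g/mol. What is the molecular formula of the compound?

Assume 100 g: 61.9 g C, 8.44 g H, 9.03 g N, 20.63 g O.
C: 61.9 g ÷ 12.01 g/mol = 5.154 mol
H: 8.44 g ÷ 1.008 g/mol = 8.373 mol
N: 9.03 g ÷ 14.01 g/mol = 0.6445 mol
O: 20.63 g ÷ 16.00 g/mol = 1.289 mol
Divide by the smallest (0.6445 mol N): C 7.996, H 12.991, N 1.000, O 2.000
→ C8H13NO2
Empirical-formula mass = 155.19 g/mol
n = 467 / 155.19 = 3.01 ≈ 3
Molecular formula = (C8H13NO2)×3 = C24H39N3O6

C24H39N3O6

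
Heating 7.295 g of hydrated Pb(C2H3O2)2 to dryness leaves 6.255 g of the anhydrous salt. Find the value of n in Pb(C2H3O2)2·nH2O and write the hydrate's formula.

Pb(C2H3O2)2·3H2O

Mass of water lost = 7.295 − 6.255 = 1.04 g → 1.04 / 18.02 = 0.05771 mol H2O
Molar mass of Pb(C2H3O2)2 = 325.29 g/mol → mol Pb(C2H3O2)2 = 6.255 / 325.29 = 0.01923
n = 0.05771 / 0.01923 = 3.00 ≈ 3 → Pb(C2H3O2)2·3H2O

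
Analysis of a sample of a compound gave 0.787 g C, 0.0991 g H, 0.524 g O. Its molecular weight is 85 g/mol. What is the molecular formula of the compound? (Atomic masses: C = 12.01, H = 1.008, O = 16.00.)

C: 0.787 g ÷ 12.01 g/mol = 0.06553 mol
H: 0.0991 g ÷ 1.008 g/mol = 0.09831 mol
O: 0.524 g ÷ 16.00 g/mol = 0.03275 mol
Smallest is O at 0.03275 mol; normalising gives C 2.001, H 3.002, O 1.000
Ratio ≈ 2:3:1, so the empirical formula is C2H3O
Empirical-formula mass = 43.04 g/mol
n = 85 / 43.04 = 1.97 ≈ 2
Molecular formula = (C2H3O)×2 = C4H6O2

C4H6O2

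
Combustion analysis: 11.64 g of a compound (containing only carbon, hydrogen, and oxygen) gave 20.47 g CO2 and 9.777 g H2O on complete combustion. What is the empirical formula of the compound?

mol C = 20.47 / 44.01 = 0.4651; mass C = 0.4651 × 12.01 = 5.586 g
mol H = 2 × (9.777 / 18.02) = 1.085; mass H = 1.085 × 1.008 = 1.094 g
mass O = 11.64 − (6.680) = 4.960 g → mol O = 0.3100
Ratios (÷ 0.31): C 1.500, H 3.500, O 1.000
×2: C 3.00, H 7.00, O 2.00 → C3H7O2

C3H7O2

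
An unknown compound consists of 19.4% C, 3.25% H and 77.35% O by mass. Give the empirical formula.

CH2O3

Assume 100 g: 19.4 g C, 3.25 g H, 77.35 g O.
Moles — C: 19.4 / 12.01 = 1.615 mol; H: 3.25 / 1.008 = 3.224 mol; O: 77.35 / 16.00 = 4.834 mol
Divide by the smallest (1.615 mol C): C 1.000, H 1.996, O 2.993
Ratio ≈ 1:2:3, so the empirical formula is CH2O3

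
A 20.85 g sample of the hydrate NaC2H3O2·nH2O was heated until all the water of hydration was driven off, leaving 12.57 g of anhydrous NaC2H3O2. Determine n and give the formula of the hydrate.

NaC2H3O2·3H2O

Mass of water lost = 20.85 − 12.57 = 8.28 g → 8.28 / 18.02 = 0.4595 mol H2O
Molar mass of NaC2H3O2 = 82.03 g/mol → mol NaC2H3O2 = 12.57 / 82.03 = 0.1532
n = 0.4595 / 0.1532 = 3.00 ≈ 3 → NaC2H3O2·3H2O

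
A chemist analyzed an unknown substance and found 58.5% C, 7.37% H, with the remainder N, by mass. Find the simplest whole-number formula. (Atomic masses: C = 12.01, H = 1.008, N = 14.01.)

Assume 100 g: 58.5 g C, 7.37 g H, 34.13 g N.
Moles — C: 58.5 / 12.01 = 4.871 mol; H: 7.37 / 1.008 = 7.312 mol; N: 34.13 / 14.01 = 2.436 mol
Divide by the smallest (2.436 mol N): C 1.999, H 3.001, N 1.000
→ C2H3N

C2H3N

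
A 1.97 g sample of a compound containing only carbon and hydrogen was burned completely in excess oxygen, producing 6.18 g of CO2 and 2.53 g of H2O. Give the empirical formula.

mol C = 6.18 / 44.01 = 0.1404; mass C = 0.1404 × 12.01 = 1.686 g
mol H = 2 × (2.53 / 18.02) = 0.2808; mass H = 0.2808 × 1.008 = 0.2830 g
Smallest is C at 0.1404 mol; normalising gives C 1.000, H 2.000
≈ 1:2 → CH2

CH2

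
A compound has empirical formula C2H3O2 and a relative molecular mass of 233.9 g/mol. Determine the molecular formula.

C8H12O8

Empirical-formula mass = 59.04 g/mol
n = 233.9 / 59.04 = 3.96 ≈ 4
Molecular formula = (C2H3O2)4 = C8H12O8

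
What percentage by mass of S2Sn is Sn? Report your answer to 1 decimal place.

Molar mass = 2(32.07) + 1(118.71) = 182.850 g/mol
Mass of Sn per mole = 1 × 118.71 = 118.710 g
% Sn = 118.710 / 182.850 × 100 = 64.9%

64.9%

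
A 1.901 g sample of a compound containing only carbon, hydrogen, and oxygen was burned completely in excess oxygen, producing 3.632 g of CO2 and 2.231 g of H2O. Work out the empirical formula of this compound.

C2H6O

mol C = 3.632 / 44.01 = 0.08253; mass C = 0.08253 × 12.01 = 0.9911 g
mol H = 2 × (2.231 / 18.02) = 0.2476; mass H = 0.2476 × 1.008 = 0.2496 g
mass O = 1.901 − (1.241) = 0.6603 g → mol O = 0.04127
Divide by the smallest (0.04127 mol O): C 2.000, H 6.000, O 1.000
≈ 2:6:1 → C2H6O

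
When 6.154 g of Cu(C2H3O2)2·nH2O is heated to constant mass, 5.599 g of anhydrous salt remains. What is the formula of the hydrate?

Cu(C2H3O2)2·H2O

Mass of water lost = 6.154 − 5.599 = 0.555 g → 0.555 / 18.02 = 0.0308 mol H2O
Molar mass of Cu(C2H3O2)2 = 181.64 g/mol → mol Cu(C2H3O2)2 = 5.599 / 181.64 = 0.03083
n = 0.0308 / 0.03083 = 1.00 ≈ 1 → Cu(C2H3O2)2·H2O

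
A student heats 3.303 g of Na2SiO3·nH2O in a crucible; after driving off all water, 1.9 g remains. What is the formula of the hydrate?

Mass of water lost = 3.303 − 1.9 = 1.403 g → 1.403 / 18.02 = 0.07786 mol H2O
Molar mass of Na2SiO3 = 122.07 g/mol → mol Na2SiO3 = 1.9 / 122.07 = 0.01556
n = 0.07786 / 0.01556 = 5.00 ≈ 5 → Na2SiO3·5H2O

Na2SiO3·5H2O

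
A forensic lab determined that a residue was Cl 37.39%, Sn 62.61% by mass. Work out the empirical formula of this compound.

Assume 100 g: 37.39 g Cl, 62.61 g Sn.
n(Cl) = 37.39/35.45 = 1.055, n(Sn) = 62.61/118.71 = 0.5274
Ratios (÷ 0.5274): Cl 2.000, Sn 1.000
≈ 2:1 → Cl2Sn

Cl2Sn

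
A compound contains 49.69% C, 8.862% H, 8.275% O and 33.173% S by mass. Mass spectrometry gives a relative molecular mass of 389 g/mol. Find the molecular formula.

C16H34O2S4

Assume 100 g: 49.69 g C, 8.862 g H, 8.275 g O, 33.173 g S.
Moles — C: 49.69 / 12.01 = 4.137 mol; H: 8.862 / 1.008 = 8.792 mol; O: 8.275 / 16.00 = 0.5172 mol; S: 33.173 / 32.07 = 1.034 mol
Divide by the smallest (0.5172 mol O): C 8.000, H 16.999, O 1.000, S 2.000
Ratio ≈ 8:17:1:2, so the empirical formula is C8H17OS2
Empirical-formula mass = 193.36 g/mol
n = 389 / 193.36 = 2.01 ≈ 2
Molecular formula = (C8H17OS2)×2 = C16H34O2S4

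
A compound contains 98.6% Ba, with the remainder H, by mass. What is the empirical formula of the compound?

Assume 100 g: 98.6 g Ba, 1.4 g H.
n(Ba) = 98.6/137.33 = 0.718, n(H) = 1.4/1.008 = 1.389
Smallest is Ba at 0.718 mol; normalising gives Ba 1.000, H 1.934
≈ 1:2 → BaH2

BaH2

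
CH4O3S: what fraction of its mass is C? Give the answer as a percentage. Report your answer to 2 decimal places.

12.50%

Molar mass = 1(12.01) + 4(1.008) + 3(16.00) + 1(32.07) = 96.112 g/mol
Mass of C per mole = 1 × 12.01 = 12.010 g
% C = 12.010 / 96.112 × 100 = 12.50%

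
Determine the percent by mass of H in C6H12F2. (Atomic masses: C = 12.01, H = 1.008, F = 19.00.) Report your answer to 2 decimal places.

Molar mass = 6(12.01) + 12(1.008) + 2(19.00) = 122.156 g/mol
Mass of H per mole = 12 × 1.008 = 12.096 g
% H = 12.096 / 122.156 × 100 = 9.90%

9.90%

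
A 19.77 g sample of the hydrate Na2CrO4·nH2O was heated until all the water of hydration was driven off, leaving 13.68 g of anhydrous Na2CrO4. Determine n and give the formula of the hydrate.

Na2CrO4·4H2O

Mass of water lost = 19.77 − 13.68 = 6.09 g → 6.09 / 18.02 = 0.338 mol H2O
Molar mass of Na2CrO4 = 161.98 g/mol → mol Na2CrO4 = 13.68 / 161.98 = 0.08445
n = 0.338 / 0.08445 = 4.00 ≈ 4 → Na2CrO4·4H2O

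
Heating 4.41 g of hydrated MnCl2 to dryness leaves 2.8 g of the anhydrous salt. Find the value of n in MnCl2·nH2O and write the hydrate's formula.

MnCl2·4H2O

Mass of water lost = 4.41 − 2.8 = 1.61 g → 1.61 / 18.02 = 0.08935 mol H2O
Molar mass of MnCl2 = 125.84 g/mol → mol MnCl2 = 2.8 / 125.84 = 0.02225
n = 0.08935 / 0.02225 = 4.02 ≈ 4 → MnCl2·4H2O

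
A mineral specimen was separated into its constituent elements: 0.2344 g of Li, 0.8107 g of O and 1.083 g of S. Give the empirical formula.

Li2O3S2

n(Li) = 0.2344/6.94 = 0.03378, n(O) = 0.8107/16.00 = 0.05067, n(S) = 1.083/32.07 = 0.03377
Ratios (÷ 0.03377): Li 1.000, O 1.500, S 1.000
Scaling by 2: Li 2.00, O 3.00, S 2.00 → Li2O3S2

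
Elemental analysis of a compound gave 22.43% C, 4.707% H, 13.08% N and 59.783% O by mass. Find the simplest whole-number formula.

Assume 100 g: 22.43 g C, 4.707 g H, 13.08 g N, 59.783 g O.
Moles — C: 22.43 / 12.01 = 1.868 mol; H: 4.707 / 1.008 = 4.67 mol; N: 13.08 / 14.01 = 0.9336 mol; O: 59.783 / 16.00 = 3.736 mol
Divide by the smallest (0.9336 mol N): C 2.000, H 5.002, N 1.000, O 4.002
Ratio ≈ 2:5:1:4, so the empirical formula is C2H5NO4

C2H5NO4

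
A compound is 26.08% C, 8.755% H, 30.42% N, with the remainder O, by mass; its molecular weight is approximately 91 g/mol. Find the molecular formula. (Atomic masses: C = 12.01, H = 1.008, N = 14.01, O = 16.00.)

C2H8N2O2

Assume 100 g: 26.08 g C, 8.755 g H, 30.42 g N, 34.745 g O.
C: 26.08 g ÷ 12.01 g/mol = 2.172 mol
H: 8.755 g ÷ 1.008 g/mol = 8.686 mol
N: 30.42 g ÷ 14.01 g/mol = 2.171 mol
O: 34.745 g ÷ 16.00 g/mol = 2.172 mol
Divide by the smallest (2.171 mol N): C 1.000, H 4.000, N 1.000, O 1.000
≈ 1:4:1:1 → CH4NO
Empirical-formula mass = 46.05 g/mol
n = 91 / 46.05 = 1.98 ≈ 2
Molecular formula = (CH4NO)×2 = C2H8N2O2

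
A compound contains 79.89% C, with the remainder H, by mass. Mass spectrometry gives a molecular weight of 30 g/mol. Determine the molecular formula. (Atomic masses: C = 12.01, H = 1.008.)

C2H6

Assume 100 g: 79.89 g C, 20.11 g H.
C: 79.89 g ÷ 12.01 g/mol = 6.652 mol
H: 20.11 g ÷ 1.008 g/mol = 19.95 mol
Divide by the smallest (6.652 mol C): C 1.000, H 2.999
Ratio ≈ 1:3, so the empirical formula is CH3
Empirical-formula mass = 15.03 g/mol
n = 30 / 15.03 = 2.00 ≈ 2
Molecular formula = (CH3)×2 = C2H6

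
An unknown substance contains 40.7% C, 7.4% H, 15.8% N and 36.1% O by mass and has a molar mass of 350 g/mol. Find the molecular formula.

Assume 100 g: 40.7 g C, 7.4 g H, 15.8 g N, 36.1 g O.
Moles — C: 40.7 / 12.01 = 3.389 mol; H: 7.4 / 1.008 = 7.341 mol; N: 15.8 / 14.01 = 1.128 mol; O: 36.1 / 16.00 = 2.256 mol
Smallest is N at 1.128 mol; normalising gives C 3.005, H 6.510, N 1.000, O 2.001
×2: C 6.01, H 13.02, N 2.00, O 4.00 → C6H13N2O4
Empirical-formula mass = 177.18 g/mol
n = 350 / 177.18 = 1.98 ≈ 2
Molecular formula = (C6H13N2O4)×2 = C12H26N4O8

C12H26N4O8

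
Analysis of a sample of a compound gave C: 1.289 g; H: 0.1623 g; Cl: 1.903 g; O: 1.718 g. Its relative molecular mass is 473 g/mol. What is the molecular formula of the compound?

C10H15Cl5O10

n(C) = 1.289/12.01 = 0.1073, n(H) = 0.1623/1.008 = 0.161, n(Cl) = 1.903/35.45 = 0.05368, n(O) = 1.718/16.00 = 0.1074
Ratios (÷ 0.05368): C 1.999, H 2.999, Cl 1.000, O 2.000
Ratio ≈ 2:3:1:2, so the empirical formula is C2H3ClO2
Empirical-formula mass = 94.49 g/mol
n = 473 / 94.49 = 5.01 ≈ 5
Molecular formula = (C2H3ClO2)×5 = C10H15Cl5O10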